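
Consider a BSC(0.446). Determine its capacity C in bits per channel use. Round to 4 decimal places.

Binary symmetric channel: C = 1 − h₂(ε) where h₂ is the binary entropy function.
h₂(0.446) = −0.446·log₂0.446 − 0.554·log₂0.554 = 0.9916.
C = 1 − 0.9916 = 0.0084 bits per channel use.

0.0084 bits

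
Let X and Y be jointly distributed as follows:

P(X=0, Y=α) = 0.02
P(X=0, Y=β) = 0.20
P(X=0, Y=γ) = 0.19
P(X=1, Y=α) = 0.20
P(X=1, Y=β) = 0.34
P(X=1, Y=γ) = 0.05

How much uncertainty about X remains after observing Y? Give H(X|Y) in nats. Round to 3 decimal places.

0.546 nats

Chain rule: H(X|Y) = H(X,Y) − H(Y).
Marginals: p(X) = (0.4100, 0.5900), p(Y) = (0.2200, 0.5400, 0.2400).
H(X,Y) = 1.5541 nats; H(Y) = 1.0084 nats.
H(X|Y) = 1.5541 − 1.0084 = 0.546 nats.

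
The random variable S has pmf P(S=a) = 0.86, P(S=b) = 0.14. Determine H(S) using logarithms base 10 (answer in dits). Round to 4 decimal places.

0.1759 dits

H(S) = −Σ p·log₁₀ p.
  −(0.86)·log₁₀(0.86) = 0.05633
  −(0.14)·log₁₀(0.14) = 0.11954
Sum: 0.05633 + 0.11954 = 0.1759 dits.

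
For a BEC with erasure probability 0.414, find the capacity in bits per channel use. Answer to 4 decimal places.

Binary erasure channel: capacity C = 1 − ε.
C = 1 − 0.414 = 0.5860 bits per channel use.

0.5860 bits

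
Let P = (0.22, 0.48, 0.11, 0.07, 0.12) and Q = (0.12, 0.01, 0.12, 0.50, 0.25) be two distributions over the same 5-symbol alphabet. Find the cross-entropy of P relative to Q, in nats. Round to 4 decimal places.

H(P,Q) = −Σ p·ln q.
  −0.22·ln(0.12) = 0.46646
  −0.48·ln(0.01) = 2.21048
  −0.11·ln(0.12) = 0.23323
  −0.07·ln(0.50) = 0.04852
  −0.12·ln(0.25) = 0.16636
H(P,Q) = 3.1250 nats.

3.1250 nats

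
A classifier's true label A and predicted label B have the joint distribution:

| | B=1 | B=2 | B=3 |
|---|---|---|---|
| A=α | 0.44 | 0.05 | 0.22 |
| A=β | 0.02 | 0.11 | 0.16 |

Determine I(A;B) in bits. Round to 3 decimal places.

Marginals: p(A) = (0.7100, 0.2900), p(B) = (0.4600, 0.1600, 0.3800).
I(A;B) = Σ p(x,y)·log₂[p(x,y)/(p(x)p(y))].
  (α,1): 0.44·log₂(1.3472) = 0.1892
  (α,2): 0.05·log₂(0.4401) = -0.0592
  (α,3): 0.22·log₂(0.8154) = -0.0648
  (β,1): 0.02·log₂(0.1499) = -0.0548
  (β,2): 0.11·log₂(2.3707) = 0.1370
  (β,3): 0.16·log₂(1.4519) = 0.0861
Sum = 0.234 bits.

0.234 bits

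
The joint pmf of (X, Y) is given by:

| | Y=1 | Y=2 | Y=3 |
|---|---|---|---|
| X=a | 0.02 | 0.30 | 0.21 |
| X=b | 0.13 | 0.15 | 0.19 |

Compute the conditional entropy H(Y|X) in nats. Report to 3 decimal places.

0.941 nats

Chain rule: H(Y|X) = H(X,Y) − H(X).
Marginals: p(X) = (0.5300, 0.4700), p(Y) = (0.1500, 0.4500, 0.4000).
H(X,Y) = 1.6325 nats; H(X) = 0.6913 nats.
H(Y|X) = 1.6325 − 0.6913 = 0.941 nats.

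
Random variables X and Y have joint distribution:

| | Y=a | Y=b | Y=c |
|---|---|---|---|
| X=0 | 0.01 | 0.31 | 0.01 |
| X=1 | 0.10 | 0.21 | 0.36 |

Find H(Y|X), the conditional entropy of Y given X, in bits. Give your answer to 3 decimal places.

1.077 bits

Chain rule: H(Y|X) = H(X,Y) − H(X).
Marginals: p(X) = (0.3300, 0.6700), p(Y) = (0.1100, 0.5200, 0.3700).
H(X,Y) = 1.9923 bits; H(X) = 0.9149 bits.
H(Y|X) = 1.9923 − 0.9149 = 1.077 bits.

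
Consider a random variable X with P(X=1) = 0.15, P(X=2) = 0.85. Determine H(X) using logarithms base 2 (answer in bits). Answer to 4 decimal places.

H(X) = −Σ p·log₂ p.
  −(0.15)·log₂(0.15) = 0.41054
  −(0.85)·log₂(0.85) = 0.19930
Sum: 0.41054 + 0.19930 = 0.6098 bits.

0.6098 bits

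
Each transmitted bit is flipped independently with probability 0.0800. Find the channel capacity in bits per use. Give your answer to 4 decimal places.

Binary symmetric channel: C = 1 − h₂(ε) where h₂ is the binary entropy function.
h₂(0.0800) = −0.0800·log₂0.0800 − 0.9200·log₂0.9200 = 0.4022.
C = 1 − 0.4022 = 0.5978 bits per channel use.

0.5978 bits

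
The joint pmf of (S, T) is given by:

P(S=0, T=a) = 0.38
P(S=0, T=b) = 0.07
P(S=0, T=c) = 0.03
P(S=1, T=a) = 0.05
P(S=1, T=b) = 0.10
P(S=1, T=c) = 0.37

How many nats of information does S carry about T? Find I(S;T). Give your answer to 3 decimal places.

0.316 nats

Marginals: p(S) = (0.4800, 0.5200), p(T) = (0.4300, 0.1700, 0.4000).
I(S;T) = Σ p(x,y)·ln[p(x,y)/(p(x)p(y))].
  (0,a): 0.38·ln(1.8411) = 0.2319
  (0,b): 0.07·ln(0.8578) = -0.0107
  (0,c): 0.03·ln(0.1562) = -0.0557
  (1,a): 0.05·ln(0.2236) = -0.0749
  (1,b): 0.10·ln(1.1312) = 0.0123
  (1,c): 0.37·ln(1.7788) = 0.2131
Sum = 0.316 nats.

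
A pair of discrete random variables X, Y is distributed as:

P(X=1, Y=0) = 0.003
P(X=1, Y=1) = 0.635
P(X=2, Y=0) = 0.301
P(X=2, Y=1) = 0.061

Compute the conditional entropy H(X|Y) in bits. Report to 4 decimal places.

0.3226 bits

Marginals: p(X) = (0.6380, 0.3620), p(Y) = (0.3040, 0.6960).
H(X|Y) = Σ p(Y) · H(X|Y=·).
  Y=0: p=0.3040, H(X|Y=0) = 0.0799
  Y=1: p=0.6960, H(X|Y=1) = 0.4286
Weighted sum = 0.3226 bits.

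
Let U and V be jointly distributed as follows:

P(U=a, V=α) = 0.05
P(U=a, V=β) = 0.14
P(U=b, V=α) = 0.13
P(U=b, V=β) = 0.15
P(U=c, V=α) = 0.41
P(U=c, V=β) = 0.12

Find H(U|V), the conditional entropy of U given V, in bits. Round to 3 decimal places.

1.324 bits

Marginals: p(U) = (0.1900, 0.2800, 0.5300), p(V) = (0.5900, 0.4100).
H(U|V) = Σ p(V) · H(U|V=·).
  V=α: p=0.5900, H(U|V=α) = 1.1475
  V=β: p=0.4100, H(U|V=β) = 1.5789
Weighted sum = 1.324 bits.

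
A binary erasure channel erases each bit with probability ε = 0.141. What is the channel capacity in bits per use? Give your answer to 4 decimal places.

0.8590 bits

Binary erasure channel: capacity C = 1 − ε.
C = 1 − 0.141 = 0.8590 bits per channel use.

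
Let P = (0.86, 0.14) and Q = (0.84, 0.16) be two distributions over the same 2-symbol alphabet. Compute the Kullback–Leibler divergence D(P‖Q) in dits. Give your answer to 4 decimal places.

D(P‖Q) = Σ p·log₁₀(p/q).
  0.86·log₁₀(0.86/0.84) = 0.00879
  0.14·log₁₀(0.14/0.16) = -0.00812
D(P‖Q) = 0.0007 dits.

0.0007 dits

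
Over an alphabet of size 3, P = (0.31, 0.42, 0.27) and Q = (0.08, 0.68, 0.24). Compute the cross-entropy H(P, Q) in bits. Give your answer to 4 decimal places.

1.9192 bits

H(P,Q) = −Σ p·log₂ q.
  −0.31·log₂(0.08) = 1.12960
  −0.42·log₂(0.68) = 0.23369
  −0.27·log₂(0.24) = 0.55590
H(P,Q) = 1.9192 bits.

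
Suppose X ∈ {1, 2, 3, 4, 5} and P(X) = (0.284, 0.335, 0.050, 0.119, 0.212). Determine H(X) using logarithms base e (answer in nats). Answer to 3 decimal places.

H(X) = −Σ p·ln p.
  −(0.284)·ln(0.284) = 0.3575
  −(0.335)·ln(0.335) = 0.3664
  −(0.050)·ln(0.050) = 0.1498
  −(0.119)·ln(0.119) = 0.2533
  −(0.212)·ln(0.212) = 0.3288
Sum: 0.3575 + 0.3664 + 0.1498 + 0.2533 + 0.3288 = 1.456 nats.

1.456 nats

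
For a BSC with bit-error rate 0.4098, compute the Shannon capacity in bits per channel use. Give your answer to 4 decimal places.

Binary symmetric channel: C = 1 − h₂(ε) where h₂ is the binary entropy function.
h₂(0.4098) = −0.4098·log₂0.4098 − 0.5902·log₂0.5902 = 0.9764.
C = 1 − 0.9764 = 0.0236 bits per channel use.

0.0236 bits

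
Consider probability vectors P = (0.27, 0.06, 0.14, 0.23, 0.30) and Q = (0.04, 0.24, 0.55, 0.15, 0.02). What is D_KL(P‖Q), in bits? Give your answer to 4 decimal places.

1.6614 bits

D(P‖Q) = Σ p·log₂(p/q).
  0.27·log₂(0.27/0.04) = 0.74382
  0.06·log₂(0.06/0.24) = -0.12000
  0.14·log₂(0.14/0.55) = -0.27636
  0.23·log₂(0.23/0.15) = 0.14183
  0.30·log₂(0.30/0.02) = 1.17207
D(P‖Q) = 1.6614 bits.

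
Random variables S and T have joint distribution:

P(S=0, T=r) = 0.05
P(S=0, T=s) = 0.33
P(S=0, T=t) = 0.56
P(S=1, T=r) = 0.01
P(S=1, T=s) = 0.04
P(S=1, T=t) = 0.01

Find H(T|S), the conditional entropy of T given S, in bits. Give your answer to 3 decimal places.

1.204 bits

Marginals: p(S) = (0.9400, 0.0600), p(T) = (0.0600, 0.3700, 0.5700).
H(T|S) = Σ p(S) · H(T|S=·).
  S=0: p=0.9400, H(T|S=0) = 1.2005
  S=1: p=0.0600, H(T|S=1) = 1.2516
Weighted sum = 1.204 bits.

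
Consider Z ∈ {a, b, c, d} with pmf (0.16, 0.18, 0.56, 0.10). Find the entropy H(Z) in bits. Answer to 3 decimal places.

H(Z) = −Σ p·log₂ p.
  −(0.16)·log₂(0.16) = 0.4230
  −(0.18)·log₂(0.18) = 0.4453
  −(0.56)·log₂(0.56) = 0.4684
  −(0.10)·log₂(0.10) = 0.3322
Sum: 0.4230 + 0.4453 + 0.4684 + 0.3322 = 1.669 bits.

1.669 bits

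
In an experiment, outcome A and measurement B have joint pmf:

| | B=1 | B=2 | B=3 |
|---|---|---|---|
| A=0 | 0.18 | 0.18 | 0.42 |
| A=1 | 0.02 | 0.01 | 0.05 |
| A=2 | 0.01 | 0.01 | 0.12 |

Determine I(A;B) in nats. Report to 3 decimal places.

Marginals: p(A) = (0.7800, 0.0800, 0.1400), p(B) = (0.2100, 0.2000, 0.5900).
I(A;B) = H(A) + H(B) − H(A,B).
H(A) = 0.6711, H(B) = 0.9609, H(A,B) = 1.6023.
I(A;B) = 0.6711 + 0.9609 − 1.6023 = 0.030 nats.

0.030 nats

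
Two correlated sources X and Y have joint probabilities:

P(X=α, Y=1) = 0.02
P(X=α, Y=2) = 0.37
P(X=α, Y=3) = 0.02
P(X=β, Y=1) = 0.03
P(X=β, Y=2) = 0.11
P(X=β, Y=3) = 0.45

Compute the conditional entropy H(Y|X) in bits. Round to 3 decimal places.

Marginals: p(X) = (0.4100, 0.5900), p(Y) = (0.0500, 0.4800, 0.4700).
H(Y|X) = Σ p(X) · H(Y|X=·).
  X=α: p=0.4100, H(Y|X=α) = 0.5588
  X=β: p=0.5900, H(Y|X=β) = 0.9684
Weighted sum = 0.800 bits.

0.800 bits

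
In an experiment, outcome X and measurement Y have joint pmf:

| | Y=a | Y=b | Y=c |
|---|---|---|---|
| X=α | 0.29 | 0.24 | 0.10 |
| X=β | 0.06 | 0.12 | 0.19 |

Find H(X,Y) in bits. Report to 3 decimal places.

2.410 bits

H(X,Y) = −Σ p(x,y)·log₂ p(x,y) over all 6 cells.
  cell (α,a): −0.29·log₂0.29 = 0.5179
  cell (α,b): −0.24·log₂0.24 = 0.4941
  cell (α,c): −0.10·log₂0.10 = 0.3322
  cell (β,a): −0.06·log₂0.06 = 0.2435
  cell (β,b): −0.12·log₂0.12 = 0.3671
  cell (β,c): −0.19·log₂0.19 = 0.4552
Sum = 2.410 bits.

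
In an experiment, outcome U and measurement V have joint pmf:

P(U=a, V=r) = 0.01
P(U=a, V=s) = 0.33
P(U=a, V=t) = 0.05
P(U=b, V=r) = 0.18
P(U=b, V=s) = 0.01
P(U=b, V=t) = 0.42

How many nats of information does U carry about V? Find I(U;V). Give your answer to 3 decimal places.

Marginals: p(U) = (0.3900, 0.6100), p(V) = (0.1900, 0.3400, 0.4700).
I(U;V) = H(U) + H(V) − H(U,V).
H(U) = 0.6687, H(V) = 1.0372, H(U,V) = 1.2808.
I(U;V) = 0.6687 + 1.0372 − 1.2808 = 0.425 nats.

0.425 nats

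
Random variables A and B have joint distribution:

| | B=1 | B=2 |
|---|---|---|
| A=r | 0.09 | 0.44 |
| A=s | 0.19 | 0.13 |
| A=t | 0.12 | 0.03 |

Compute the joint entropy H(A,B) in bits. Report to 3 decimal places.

H(A,B) = −Σ p(x,y)·log₂ p(x,y) over all 6 cells.
  cell (r,1): −0.09·log₂0.09 = 0.3127
  cell (r,2): −0.44·log₂0.44 = 0.5211
  cell (s,1): −0.19·log₂0.19 = 0.4552
  cell (s,2): −0.13·log₂0.13 = 0.3826
  cell (t,1): −0.12·log₂0.12 = 0.3671
  cell (t,2): −0.03·log₂0.03 = 0.1518
Sum = 2.191 bits.

2.191 bits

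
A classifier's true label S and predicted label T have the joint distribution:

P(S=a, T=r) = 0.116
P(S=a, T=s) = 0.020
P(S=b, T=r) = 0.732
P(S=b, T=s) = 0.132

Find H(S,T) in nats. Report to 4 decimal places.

H(S,T) = −Σ p(x,y)·ln p(x,y) over all 4 cells.
  cell (a,r): −0.116·ln0.116 = 0.24988
  cell (a,s): −0.020·ln0.020 = 0.07824
  cell (b,r): −0.732·ln0.732 = 0.22837
  cell (b,s): −0.132·ln0.132 = 0.26729
Sum = 0.8238 nats.

0.8238 nats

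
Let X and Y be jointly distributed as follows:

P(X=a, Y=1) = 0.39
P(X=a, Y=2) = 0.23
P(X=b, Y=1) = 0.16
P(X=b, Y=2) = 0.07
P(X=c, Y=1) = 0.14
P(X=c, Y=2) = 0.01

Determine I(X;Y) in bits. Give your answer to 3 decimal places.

Marginals: p(X) = (0.6200, 0.2300, 0.1500), p(Y) = (0.6900, 0.3100).
I(X;Y) = Σ p(x,y)·log₂[p(x,y)/(p(x)p(y))].
  (a,1): 0.39·log₂(0.9116) = -0.0521
  (a,2): 0.23·log₂(1.1967) = 0.0596
  (b,1): 0.16·log₂(1.0082) = 0.0019
  (b,2): 0.07·log₂(0.9818) = -0.0019
  (c,1): 0.14·log₂(1.3527) = 0.0610
  (c,2): 0.01·log₂(0.2151) = -0.0222
Sum = 0.046 bits.

0.046 bits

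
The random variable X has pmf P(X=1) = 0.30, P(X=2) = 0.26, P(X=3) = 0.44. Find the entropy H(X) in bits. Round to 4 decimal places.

1.5475 bits

H(X) = −Σ p·log₂ p.
  −(0.30)·log₂(0.30) = 0.52109
  −(0.26)·log₂(0.26) = 0.50529
  −(0.44)·log₂(0.44) = 0.52115
Sum: 0.52109 + 0.50529 + 0.52115 = 1.5475 bits.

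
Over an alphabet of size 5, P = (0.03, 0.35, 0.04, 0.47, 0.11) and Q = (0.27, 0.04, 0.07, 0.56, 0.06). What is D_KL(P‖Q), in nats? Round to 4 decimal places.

D(P‖Q) = Σ p·ln(p/q).
  0.03·ln(0.03/0.27) = -0.06592
  0.35·ln(0.35/0.04) = 0.75917
  0.04·ln(0.04/0.07) = -0.02238
  0.47·ln(0.47/0.56) = -0.08235
  0.11·ln(0.11/0.06) = 0.06667
D(P‖Q) = 0.6552 nats.

0.6552 nats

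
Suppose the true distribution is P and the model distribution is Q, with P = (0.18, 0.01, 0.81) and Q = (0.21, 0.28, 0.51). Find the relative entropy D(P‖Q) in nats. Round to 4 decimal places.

0.3137 nats

D(P‖Q) = Σ p·ln(p/q).
  0.18·ln(0.18/0.21) = -0.02775
  0.01·ln(0.01/0.28) = -0.03332
  0.81·ln(0.81/0.51) = 0.37473
D(P‖Q) = 0.3137 nats.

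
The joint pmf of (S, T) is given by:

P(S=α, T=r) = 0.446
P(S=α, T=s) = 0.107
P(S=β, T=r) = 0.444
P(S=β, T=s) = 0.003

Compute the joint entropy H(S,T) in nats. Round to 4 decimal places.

H(S,T) = −Σ p(x,y)·ln p(x,y) over all 4 cells.
  cell (α,r): −0.446·ln0.446 = 0.36012
  cell (α,s): −0.107·ln0.107 = 0.23914
  cell (β,r): −0.444·ln0.444 = 0.36050
  cell (β,s): −0.003·ln0.003 = 0.01743
Sum = 0.9772 nats.

0.9772 nats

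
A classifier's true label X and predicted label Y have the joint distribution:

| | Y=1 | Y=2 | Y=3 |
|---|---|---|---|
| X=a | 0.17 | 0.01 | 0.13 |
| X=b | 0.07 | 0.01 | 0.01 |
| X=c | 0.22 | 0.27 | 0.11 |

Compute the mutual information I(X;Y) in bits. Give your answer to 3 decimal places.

0.186 bits

Marginals: p(X) = (0.3100, 0.0900, 0.6000), p(Y) = (0.4600, 0.2900, 0.2500).
I(X;Y) = H(X) + H(Y) − H(X,Y).
H(X) = 1.2786, H(Y) = 1.5332, H(X,Y) = 2.6260.
I(X;Y) = 1.2786 + 1.5332 − 2.6260 = 0.186 bits.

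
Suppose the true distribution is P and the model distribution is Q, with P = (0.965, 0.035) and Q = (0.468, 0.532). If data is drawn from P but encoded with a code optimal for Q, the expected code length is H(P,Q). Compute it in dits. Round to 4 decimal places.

H(P,Q) = −Σ p·log₁₀ q.
  −0.965·log₁₀(0.468) = 0.31821
  −0.035·log₁₀(0.532) = 0.00959
H(P,Q) = 0.3278 dits.

0.3278 dits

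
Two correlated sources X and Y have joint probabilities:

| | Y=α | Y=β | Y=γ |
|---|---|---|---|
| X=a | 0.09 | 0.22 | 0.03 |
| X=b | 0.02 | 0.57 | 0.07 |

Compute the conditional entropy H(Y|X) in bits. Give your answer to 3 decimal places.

Marginals: p(X) = (0.3400, 0.6600), p(Y) = (0.1100, 0.7900, 0.1000).
H(Y|X) = Σ p(X) · H(Y|X=·).
  X=a: p=0.3400, H(Y|X=a) = 1.2230
  X=b: p=0.6600, H(Y|X=b) = 0.6788
Weighted sum = 0.864 bits.

0.864 bits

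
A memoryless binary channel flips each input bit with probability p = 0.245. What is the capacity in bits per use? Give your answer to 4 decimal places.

Binary symmetric channel: C = 1 − h₂(ε) where h₂ is the binary entropy function.
h₂(0.245) = −0.245·log₂0.245 − 0.755·log₂0.755 = 0.8033.
C = 1 − 0.8033 = 0.1967 bits per channel use.

0.1967 bits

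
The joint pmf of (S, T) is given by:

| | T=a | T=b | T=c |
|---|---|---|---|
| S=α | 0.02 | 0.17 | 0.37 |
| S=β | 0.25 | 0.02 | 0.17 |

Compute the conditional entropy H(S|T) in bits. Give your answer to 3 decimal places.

0.680 bits

Chain rule: H(S|T) = H(S,T) − H(T).
Marginals: p(S) = (0.5600, 0.4400), p(T) = (0.2700, 0.1900, 0.5400).
H(S,T) = 2.1257 bits; H(T) = 1.4453 bits.
H(S|T) = 2.1257 − 1.4453 = 0.680 bits.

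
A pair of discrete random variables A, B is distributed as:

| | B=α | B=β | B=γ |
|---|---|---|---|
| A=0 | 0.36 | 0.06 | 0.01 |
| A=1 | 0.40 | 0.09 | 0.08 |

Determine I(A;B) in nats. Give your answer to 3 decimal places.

0.025 nats

Marginals: p(A) = (0.4300, 0.5700), p(B) = (0.7600, 0.1500, 0.0900).
I(A;B) = Σ p(x,y)·ln[p(x,y)/(p(x)p(y))].
  (0,α): 0.36·ln(1.1016) = 0.0348
  (0,β): 0.06·ln(0.9302) = -0.0043
  (0,γ): 0.01·ln(0.2584) = -0.0135
  (1,α): 0.40·ln(0.9234) = -0.0319
  (1,β): 0.09·ln(1.0526) = 0.0046
  (1,γ): 0.08·ln(1.5595) = 0.0355
Sum = 0.025 nats.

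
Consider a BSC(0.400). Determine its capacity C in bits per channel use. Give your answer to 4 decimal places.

0.0290 bits

Binary symmetric channel: C = 1 − h₂(ε) where h₂ is the binary entropy function.
h₂(0.400) = −0.400·log₂0.400 − 0.600·log₂0.600 = 0.9710.
C = 1 − 0.9710 = 0.0290 bits per channel use.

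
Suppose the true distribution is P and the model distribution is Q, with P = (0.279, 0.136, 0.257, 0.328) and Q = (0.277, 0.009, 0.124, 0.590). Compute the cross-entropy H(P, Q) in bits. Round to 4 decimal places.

H(P,Q) = −Σ p·log₂ q.
  −0.279·log₂(0.277) = 0.51672
  −0.136·log₂(0.009) = 0.92424
  −0.257·log₂(0.124) = 0.77398
  −0.328·log₂(0.590) = 0.24968
H(P,Q) = 2.4646 bits.

2.4646 bits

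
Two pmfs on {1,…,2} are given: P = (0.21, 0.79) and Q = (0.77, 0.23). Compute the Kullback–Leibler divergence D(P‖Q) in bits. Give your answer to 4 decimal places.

D(P‖Q) = Σ p·log₂(p/q).
  0.21·log₂(0.21/0.77) = -0.39364
  0.79·log₂(0.79/0.23) = 1.40637
D(P‖Q) = 1.0127 bits.

1.0127 bits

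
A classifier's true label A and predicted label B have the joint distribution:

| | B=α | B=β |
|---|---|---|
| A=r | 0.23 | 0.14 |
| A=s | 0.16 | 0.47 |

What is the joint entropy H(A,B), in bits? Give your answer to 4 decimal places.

H(A,B) = −Σ p(x,y)·log₂ p(x,y) over all 4 cells.
  cell (r,α): −0.23·log₂0.23 = 0.48767
  cell (r,β): −0.14·log₂0.14 = 0.39711
  cell (s,α): −0.16·log₂0.16 = 0.42302
  cell (s,β): −0.47·log₂0.47 = 0.51196
Sum = 1.8198 bits.

1.8198 bits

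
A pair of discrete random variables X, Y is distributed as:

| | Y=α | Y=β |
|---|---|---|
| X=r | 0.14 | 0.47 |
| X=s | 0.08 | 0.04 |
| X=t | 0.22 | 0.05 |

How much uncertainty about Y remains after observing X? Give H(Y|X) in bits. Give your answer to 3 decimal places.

Chain rule: H(Y|X) = H(X,Y) − H(X).
Marginals: p(X) = (0.6100, 0.1200, 0.2700), p(Y) = (0.4400, 0.5600).
H(X,Y) = 2.0830 bits; H(X) = 1.3121 bits.
H(Y|X) = 2.0830 − 1.3121 = 0.771 bits.

0.771 bits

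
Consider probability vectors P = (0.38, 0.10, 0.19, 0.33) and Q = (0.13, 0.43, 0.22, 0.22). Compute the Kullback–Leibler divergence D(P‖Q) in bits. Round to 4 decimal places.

0.5305 bits

D(P‖Q) = Σ p·log₂(p/q).
  0.38·log₂(0.38/0.13) = 0.58805
  0.10·log₂(0.10/0.43) = -0.21043
  0.19·log₂(0.19/0.22) = -0.04019
  0.33·log₂(0.33/0.22) = 0.19304
D(P‖Q) = 0.5305 bits.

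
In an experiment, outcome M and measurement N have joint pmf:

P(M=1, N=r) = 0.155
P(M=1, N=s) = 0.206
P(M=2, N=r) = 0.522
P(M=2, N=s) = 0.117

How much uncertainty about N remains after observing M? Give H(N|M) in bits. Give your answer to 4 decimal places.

Chain rule: H(N|M) = H(M,N) − H(M).
Marginals: p(M) = (0.3610, 0.6390), p(N) = (0.6770, 0.3230).
H(M,N) = 1.7382 bits; H(M) = 0.9435 bits.
H(N|M) = 1.7382 − 0.9435 = 0.7947 bits.

0.7947 bits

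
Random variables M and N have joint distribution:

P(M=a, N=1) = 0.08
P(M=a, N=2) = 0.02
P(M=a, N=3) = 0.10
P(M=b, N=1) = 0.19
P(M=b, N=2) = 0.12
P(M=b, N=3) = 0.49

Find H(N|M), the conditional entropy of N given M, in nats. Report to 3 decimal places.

0.930 nats

Chain rule: H(N|M) = H(M,N) − H(M).
Marginals: p(M) = (0.2000, 0.8000), p(N) = (0.2700, 0.1400, 0.5900).
H(M,N) = 1.4301 nats; H(M) = 0.5004 nats.
H(N|M) = 1.4301 − 0.5004 = 0.930 nats.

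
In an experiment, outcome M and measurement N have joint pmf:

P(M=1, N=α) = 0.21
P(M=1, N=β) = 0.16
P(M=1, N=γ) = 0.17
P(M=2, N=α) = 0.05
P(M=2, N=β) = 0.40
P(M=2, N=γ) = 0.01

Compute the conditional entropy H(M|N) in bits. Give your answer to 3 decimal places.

Marginals: p(M) = (0.5400, 0.4600), p(N) = (0.2600, 0.5600, 0.1800).
H(M|N) = Σ p(N) · H(M|N=·).
  N=α: p=0.2600, H(M|N=α) = 0.7063
  N=β: p=0.5600, H(M|N=β) = 0.8631
  N=γ: p=0.1800, H(M|N=γ) = 0.3095
Weighted sum = 0.723 bits.

0.723 bits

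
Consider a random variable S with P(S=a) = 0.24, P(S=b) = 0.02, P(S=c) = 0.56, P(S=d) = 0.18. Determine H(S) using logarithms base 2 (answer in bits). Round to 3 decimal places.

H(S) = −Σ p·log₂ p.
  −(0.24)·log₂(0.24) = 0.4941
  −(0.02)·log₂(0.02) = 0.1129
  −(0.56)·log₂(0.56) = 0.4684
  −(0.18)·log₂(0.18) = 0.4453
Sum: 0.4941 + 0.1129 + 0.4684 + 0.4453 = 1.521 bits.

1.521 bits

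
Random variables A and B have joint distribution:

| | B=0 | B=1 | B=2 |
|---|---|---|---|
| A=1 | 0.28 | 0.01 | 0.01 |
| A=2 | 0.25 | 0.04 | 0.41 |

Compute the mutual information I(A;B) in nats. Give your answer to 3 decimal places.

Marginals: p(A) = (0.3000, 0.7000), p(B) = (0.5300, 0.0500, 0.4200).
I(A;B) = H(A) + H(B) − H(A,B).
H(A) = 0.6109, H(B) = 0.8506, H(A,B) = 1.2894.
I(A;B) = 0.6109 + 0.8506 − 1.2894 = 0.172 nats.

0.172 nats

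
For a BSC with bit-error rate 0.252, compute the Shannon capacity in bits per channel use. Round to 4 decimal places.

0.1856 bits

Binary symmetric channel: C = 1 − h₂(ε) where h₂ is the binary entropy function.
h₂(0.252) = −0.252·log₂0.252 − 0.748·log₂0.748 = 0.8144.
C = 1 − 0.8144 = 0.1856 bits per channel use.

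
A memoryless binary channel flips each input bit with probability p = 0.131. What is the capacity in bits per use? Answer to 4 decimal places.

Binary symmetric channel: C = 1 − h₂(ε) where h₂ is the binary entropy function.
h₂(0.131) = −0.131·log₂0.131 − 0.869·log₂0.869 = 0.5602.
C = 1 − 0.5602 = 0.4398 bits per channel use.

0.4398 bits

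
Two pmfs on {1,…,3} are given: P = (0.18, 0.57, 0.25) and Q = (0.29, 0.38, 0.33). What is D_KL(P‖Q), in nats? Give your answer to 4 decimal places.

D(P‖Q) = Σ p·ln(p/q).
  0.18·ln(0.18/0.29) = -0.08585
  0.57·ln(0.57/0.38) = 0.23112
  0.25·ln(0.25/0.33) = -0.06941
D(P‖Q) = 0.0759 nats.

0.0759 nats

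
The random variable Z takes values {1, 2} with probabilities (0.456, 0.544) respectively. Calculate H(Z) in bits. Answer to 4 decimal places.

H(Z) = −Σ p·log₂ p.
  −(0.456)·log₂(0.456) = 0.51660
  −(0.544)·log₂(0.544) = 0.47781
Sum: 0.51660 + 0.47781 = 0.9944 bits.

0.9944 bits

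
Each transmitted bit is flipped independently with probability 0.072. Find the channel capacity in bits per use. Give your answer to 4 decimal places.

0.6267 bits

Binary symmetric channel: C = 1 − h₂(ε) where h₂ is the binary entropy function.
h₂(0.072) = −0.072·log₂0.072 − 0.928·log₂0.928 = 0.3733.
C = 1 − 0.3733 = 0.6267 bits per channel use.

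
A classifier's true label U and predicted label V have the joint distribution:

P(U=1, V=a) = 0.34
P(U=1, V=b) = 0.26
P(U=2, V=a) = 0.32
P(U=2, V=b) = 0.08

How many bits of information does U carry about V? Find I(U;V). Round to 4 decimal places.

0.0438 bits

Marginals: p(U) = (0.6000, 0.4000), p(V) = (0.6600, 0.3400).
I(U;V) = Σ p(x,y)·log₂[p(x,y)/(p(x)p(y))].
  (1,a): 0.34·log₂(0.8586) = -0.07479
  (1,b): 0.26·log₂(1.2745) = 0.09099
  (2,a): 0.32·log₂(1.2121) = 0.08881
  (2,b): 0.08·log₂(0.5882) = -0.06124
Sum = 0.0438 bits.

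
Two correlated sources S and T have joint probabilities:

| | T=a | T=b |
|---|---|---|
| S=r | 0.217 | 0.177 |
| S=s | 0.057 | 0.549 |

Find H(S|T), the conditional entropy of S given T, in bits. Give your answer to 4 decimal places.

0.7839 bits

Marginals: p(S) = (0.3940, 0.6060), p(T) = (0.2740, 0.7260).
H(S|T) = Σ p(T) · H(S|T=·).
  T=a: p=0.2740, H(S|T=a) = 0.7377
  T=b: p=0.7260, H(S|T=b) = 0.8013
Weighted sum = 0.7839 bits.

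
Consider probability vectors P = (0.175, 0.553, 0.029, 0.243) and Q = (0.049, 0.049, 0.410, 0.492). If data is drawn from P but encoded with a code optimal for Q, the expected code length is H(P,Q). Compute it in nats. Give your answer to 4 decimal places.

H(P,Q) = −Σ p·ln q.
  −0.175·ln(0.049) = 0.52779
  −0.553·ln(0.049) = 1.66781
  −0.029·ln(0.410) = 0.02586
  −0.243·ln(0.492) = 0.17235
H(P,Q) = 2.3938 nats.

2.3938 nats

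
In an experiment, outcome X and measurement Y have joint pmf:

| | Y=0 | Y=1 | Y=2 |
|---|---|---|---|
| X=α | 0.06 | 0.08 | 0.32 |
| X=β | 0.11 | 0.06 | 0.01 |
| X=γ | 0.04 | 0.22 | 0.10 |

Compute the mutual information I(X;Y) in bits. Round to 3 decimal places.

Marginals: p(X) = (0.4600, 0.1800, 0.3600), p(Y) = (0.2100, 0.3600, 0.4300).
I(X;Y) = H(X) + H(Y) − H(X,Y).
H(X) = 1.4913, H(Y) = 1.5270, H(X,Y) = 2.7199.
I(X;Y) = 1.4913 + 1.5270 − 2.7199 = 0.298 bits.

0.298 bits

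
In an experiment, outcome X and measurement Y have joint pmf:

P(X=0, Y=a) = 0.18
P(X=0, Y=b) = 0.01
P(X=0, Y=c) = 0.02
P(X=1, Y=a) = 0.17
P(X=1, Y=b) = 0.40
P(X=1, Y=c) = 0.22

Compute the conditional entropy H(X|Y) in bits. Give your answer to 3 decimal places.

0.517 bits

Chain rule: H(X|Y) = H(X,Y) − H(Y).
Marginals: p(X) = (0.2100, 0.7900), p(Y) = (0.3500, 0.4100, 0.2400).
H(X,Y) = 2.0686 bits; H(Y) = 1.5516 bits.
H(X|Y) = 2.0686 − 1.5516 = 0.517 bits.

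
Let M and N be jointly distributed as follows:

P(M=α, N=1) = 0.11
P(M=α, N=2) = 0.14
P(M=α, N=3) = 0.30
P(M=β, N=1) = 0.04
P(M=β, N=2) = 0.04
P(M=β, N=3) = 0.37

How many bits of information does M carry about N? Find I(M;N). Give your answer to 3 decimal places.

0.065 bits

Marginals: p(M) = (0.5500, 0.4500), p(N) = (0.1500, 0.1800, 0.6700).
I(M;N) = Σ p(x,y)·log₂[p(x,y)/(p(x)p(y))].
  (α,1): 0.11·log₂(1.3333) = 0.0457
  (α,2): 0.14·log₂(1.4141) = 0.0700
  (α,3): 0.30·log₂(0.8141) = -0.0890
  (β,1): 0.04·log₂(0.5926) = -0.0302
  (β,2): 0.04·log₂(0.4938) = -0.0407
  (β,3): 0.37·log₂(1.2272) = 0.1093
Sum = 0.065 bits.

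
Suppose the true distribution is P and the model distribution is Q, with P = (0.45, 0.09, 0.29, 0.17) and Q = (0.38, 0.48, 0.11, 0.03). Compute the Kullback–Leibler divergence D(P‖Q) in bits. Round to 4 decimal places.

D(P‖Q) = Σ p·log₂(p/q).
  0.45·log₂(0.45/0.38) = 0.10977
  0.09·log₂(0.09/0.48) = -0.21735
  0.29·log₂(0.29/0.11) = 0.40558
  0.17·log₂(0.17/0.03) = 0.42543
D(P‖Q) = 0.7234 bits.

0.7234 bits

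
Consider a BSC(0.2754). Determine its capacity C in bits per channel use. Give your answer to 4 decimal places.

Binary symmetric channel: C = 1 − h₂(ε) where h₂ is the binary entropy function.
h₂(0.2754) = −0.2754·log₂0.2754 − 0.7246·log₂0.7246 = 0.8491.
C = 1 − 0.8491 = 0.1509 bits per channel use.

0.1509 bits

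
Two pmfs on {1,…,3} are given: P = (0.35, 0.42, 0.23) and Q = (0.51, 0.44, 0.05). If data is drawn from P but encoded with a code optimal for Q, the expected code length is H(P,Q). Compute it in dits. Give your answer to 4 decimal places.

0.5513 dits

H(P,Q) = −Σ p·log₁₀ q.
  −0.35·log₁₀(0.51) = 0.10235
  −0.42·log₁₀(0.44) = 0.14975
  −0.23·log₁₀(0.05) = 0.29924
H(P,Q) = 0.5513 dits.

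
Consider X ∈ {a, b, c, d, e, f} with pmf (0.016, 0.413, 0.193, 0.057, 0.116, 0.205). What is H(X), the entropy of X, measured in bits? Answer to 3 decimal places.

H(X) = −Σ p·log₂ p.
  −(0.016)·log₂(0.016) = 0.0955
  −(0.413)·log₂(0.413) = 0.5269
  −(0.193)·log₂(0.193) = 0.4581
  −(0.057)·log₂(0.057) = 0.2356
  −(0.116)·log₂(0.116) = 0.3605
  −(0.205)·log₂(0.205) = 0.4687
Sum: 0.0955 + 0.5269 + 0.4581 + 0.2356 + 0.3605 + 0.4687 = 2.145 bits.

2.145 bits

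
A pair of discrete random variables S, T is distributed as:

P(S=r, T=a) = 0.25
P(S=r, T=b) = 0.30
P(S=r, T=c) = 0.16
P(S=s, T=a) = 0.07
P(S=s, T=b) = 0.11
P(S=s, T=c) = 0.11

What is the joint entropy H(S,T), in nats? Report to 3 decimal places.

H(S,T) = −Σ p(x,y)·ln p(x,y) over all 6 cells.
  cell (r,a): −0.25·ln0.25 = 0.3466
  cell (r,b): −0.30·ln0.30 = 0.3612
  cell (r,c): −0.16·ln0.16 = 0.2932
  cell (s,a): −0.07·ln0.07 = 0.1861
  cell (s,b): −0.11·ln0.11 = 0.2428
  cell (s,c): −0.11·ln0.11 = 0.2428
Sum = 1.673 nats.

1.673 nats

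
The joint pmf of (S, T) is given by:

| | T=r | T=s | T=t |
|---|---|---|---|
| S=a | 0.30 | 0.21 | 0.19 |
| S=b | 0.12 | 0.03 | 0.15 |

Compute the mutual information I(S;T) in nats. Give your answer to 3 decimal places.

Marginals: p(S) = (0.7000, 0.3000), p(T) = (0.4200, 0.2400, 0.3400).
I(S;T) = H(S) + H(T) − H(S,T).
H(S) = 0.6109, H(T) = 1.0737, H(S,T) = 1.6487.
I(S;T) = 0.6109 + 1.0737 − 1.6487 = 0.036 nats.

0.036 nats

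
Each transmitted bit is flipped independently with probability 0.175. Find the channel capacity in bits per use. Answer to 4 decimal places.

0.3310 bits

Binary symmetric channel: C = 1 − h₂(ε) where h₂ is the binary entropy function.
h₂(0.175) = −0.175·log₂0.175 − 0.825·log₂0.825 = 0.6690.
C = 1 − 0.6690 = 0.3310 bits per channel use.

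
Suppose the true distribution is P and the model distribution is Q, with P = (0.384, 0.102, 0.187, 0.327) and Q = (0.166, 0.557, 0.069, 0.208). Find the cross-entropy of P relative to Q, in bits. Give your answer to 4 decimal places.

2.5430 bits

H(P,Q) = −Σ p·log₂ q.
  −0.384·log₂(0.166) = 0.99485
  −0.102·log₂(0.557) = 0.08611
  −0.187·log₂(0.069) = 0.72131
  −0.327·log₂(0.208) = 0.74077
H(P,Q) = 2.5430 bits.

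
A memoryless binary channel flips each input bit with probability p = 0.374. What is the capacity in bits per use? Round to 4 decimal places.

Binary symmetric channel: C = 1 − h₂(ε) where h₂ is the binary entropy function.
h₂(0.374) = −0.374·log₂0.374 − 0.626·log₂0.626 = 0.9537.
C = 1 − 0.9537 = 0.0463 bits per channel use.

0.0463 bits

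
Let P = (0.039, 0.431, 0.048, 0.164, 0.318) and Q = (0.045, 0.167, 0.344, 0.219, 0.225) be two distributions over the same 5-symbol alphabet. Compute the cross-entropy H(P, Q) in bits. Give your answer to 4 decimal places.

H(P,Q) = −Σ p·log₂ q.
  −0.039·log₂(0.045) = 0.17448
  −0.431·log₂(0.167) = 1.11288
  −0.048·log₂(0.344) = 0.07390
  −0.164·log₂(0.219) = 0.35932
  −0.318·log₂(0.225) = 0.68434
H(P,Q) = 2.4049 bits.

2.4049 bits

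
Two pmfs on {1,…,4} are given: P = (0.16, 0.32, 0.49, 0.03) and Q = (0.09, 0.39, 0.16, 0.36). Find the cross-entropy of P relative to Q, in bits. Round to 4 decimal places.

2.3302 bits

H(P,Q) = −Σ p·log₂ q.
  −0.16·log₂(0.09) = 0.55583
  −0.32·log₂(0.39) = 0.43471
  −0.49·log₂(0.16) = 1.29549
  −0.03·log₂(0.36) = 0.04422
H(P,Q) = 2.3302 bits.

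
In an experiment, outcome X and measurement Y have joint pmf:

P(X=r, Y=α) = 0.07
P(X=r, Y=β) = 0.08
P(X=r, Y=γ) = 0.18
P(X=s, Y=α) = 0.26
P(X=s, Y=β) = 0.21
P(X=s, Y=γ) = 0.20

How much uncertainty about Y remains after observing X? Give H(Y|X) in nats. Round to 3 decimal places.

1.063 nats

Marginals: p(X) = (0.3300, 0.6700), p(Y) = (0.3300, 0.2900, 0.3800).
H(Y|X) = Σ p(X) · H(Y|X=·).
  X=r: p=0.3300, H(Y|X=r) = 1.0031
  X=s: p=0.6700, H(Y|X=s) = 1.0919
Weighted sum = 1.063 nats.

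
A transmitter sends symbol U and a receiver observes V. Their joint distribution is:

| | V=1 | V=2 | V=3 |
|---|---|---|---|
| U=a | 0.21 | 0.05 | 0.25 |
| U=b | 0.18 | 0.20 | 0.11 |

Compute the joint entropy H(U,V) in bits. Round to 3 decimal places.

2.449 bits

H(U,V) = −Σ p(x,y)·log₂ p(x,y) over all 6 cells.
  cell (a,1): −0.21·log₂0.21 = 0.4728
  cell (a,2): −0.05·log₂0.05 = 0.2161
  cell (a,3): −0.25·log₂0.25 = 0.5000
  cell (b,1): −0.18·log₂0.18 = 0.4453
  cell (b,2): −0.20·log₂0.20 = 0.4644
  cell (b,3): −0.11·log₂0.11 = 0.3503
Sum = 2.449 bits.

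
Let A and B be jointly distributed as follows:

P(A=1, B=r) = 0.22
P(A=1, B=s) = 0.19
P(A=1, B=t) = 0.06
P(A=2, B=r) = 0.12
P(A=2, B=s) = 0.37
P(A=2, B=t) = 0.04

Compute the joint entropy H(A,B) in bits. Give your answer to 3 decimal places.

2.263 bits

H(A,B) = −Σ p(x,y)·log₂ p(x,y) over all 6 cells.
  cell (1,r): −0.22·log₂0.22 = 0.4806
  cell (1,s): −0.19·log₂0.19 = 0.4552
  cell (1,t): −0.06·log₂0.06 = 0.2435
  cell (2,r): −0.12·log₂0.12 = 0.3671
  cell (2,s): −0.37·log₂0.37 = 0.5307
  cell (2,t): −0.04·log₂0.04 = 0.1858
Sum = 2.263 bits.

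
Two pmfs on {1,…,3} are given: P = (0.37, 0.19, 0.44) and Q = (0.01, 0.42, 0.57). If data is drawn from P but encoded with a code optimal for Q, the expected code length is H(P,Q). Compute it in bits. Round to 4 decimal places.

H(P,Q) = −Σ p·log₂ q.
  −0.37·log₂(0.01) = 2.45823
  −0.19·log₂(0.42) = 0.23779
  −0.44·log₂(0.57) = 0.35683
H(P,Q) = 3.0528 bits.

3.0528 bits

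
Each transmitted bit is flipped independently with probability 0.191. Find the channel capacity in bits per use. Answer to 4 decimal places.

0.2964 bits

Binary symmetric channel: C = 1 − h₂(ε) where h₂ is the binary entropy function.
h₂(0.191) = −0.191·log₂0.191 − 0.809·log₂0.809 = 0.7036.
C = 1 − 0.7036 = 0.2964 bits per channel use.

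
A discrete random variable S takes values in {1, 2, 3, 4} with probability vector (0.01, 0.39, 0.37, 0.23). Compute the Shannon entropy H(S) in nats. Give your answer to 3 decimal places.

1.119 nats

H(S) = −Σ p·ln p.
  −(0.01)·ln(0.01) = 0.0461
  −(0.39)·ln(0.39) = 0.3672
  −(0.37)·ln(0.37) = 0.3679
  −(0.23)·ln(0.23) = 0.3380
Sum: 0.0461 + 0.3672 + 0.3679 + 0.3380 = 1.119 nats.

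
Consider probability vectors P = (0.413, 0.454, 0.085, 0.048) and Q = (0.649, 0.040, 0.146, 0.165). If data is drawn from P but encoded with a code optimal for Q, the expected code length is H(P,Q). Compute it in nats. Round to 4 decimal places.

1.8900 nats

H(P,Q) = −Σ p·ln q.
  −0.413·ln(0.649) = 0.17855
  −0.454·ln(0.040) = 1.46137
  −0.085·ln(0.146) = 0.16355
  −0.048·ln(0.165) = 0.08649
H(P,Q) = 1.8900 nats.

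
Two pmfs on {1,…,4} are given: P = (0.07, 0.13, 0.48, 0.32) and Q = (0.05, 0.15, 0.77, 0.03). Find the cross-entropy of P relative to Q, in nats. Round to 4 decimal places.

1.7039 nats

H(P,Q) = −Σ p·ln q.
  −0.07·ln(0.05) = 0.20970
  −0.13·ln(0.15) = 0.24663
  −0.48·ln(0.77) = 0.12546
  −0.32·ln(0.03) = 1.12210
H(P,Q) = 1.7039 nats.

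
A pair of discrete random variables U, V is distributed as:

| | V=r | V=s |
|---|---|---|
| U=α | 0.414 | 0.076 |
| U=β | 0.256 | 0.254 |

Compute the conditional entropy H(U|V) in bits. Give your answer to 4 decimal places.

Chain rule: H(U|V) = H(U,V) − H(V).
Marginals: p(U) = (0.4900, 0.5100), p(V) = (0.6700, 0.3300).
H(U,V) = 1.8147 bits; H(V) = 0.9149 bits.
H(U|V) = 1.8147 − 0.9149 = 0.8998 bits.

0.8998 bits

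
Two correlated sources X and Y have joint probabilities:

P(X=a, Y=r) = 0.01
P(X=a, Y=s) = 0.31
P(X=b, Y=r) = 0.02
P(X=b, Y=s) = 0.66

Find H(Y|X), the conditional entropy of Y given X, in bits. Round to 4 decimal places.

Chain rule: H(Y|X) = H(X,Y) − H(X).
Marginals: p(X) = (0.3200, 0.6800), p(Y) = (0.0300, 0.9700).
H(X,Y) = 1.0988 bits; H(X) = 0.9044 bits.
H(Y|X) = 1.0988 − 0.9044 = 0.1944 bits.

0.1944 bits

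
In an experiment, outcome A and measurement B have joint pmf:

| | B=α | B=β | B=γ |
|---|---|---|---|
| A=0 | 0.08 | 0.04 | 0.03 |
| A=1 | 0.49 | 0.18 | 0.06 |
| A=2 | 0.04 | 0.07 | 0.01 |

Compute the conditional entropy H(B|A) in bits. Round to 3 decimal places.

1.234 bits

Chain rule: H(B|A) = H(A,B) − H(A).
Marginals: p(A) = (0.1500, 0.7300, 0.1200), p(B) = (0.6100, 0.2900, 0.1000).
H(A,B) = 2.3429 bits; H(A) = 1.1091 bits.
H(B|A) = 2.3429 − 1.1091 = 1.234 bits.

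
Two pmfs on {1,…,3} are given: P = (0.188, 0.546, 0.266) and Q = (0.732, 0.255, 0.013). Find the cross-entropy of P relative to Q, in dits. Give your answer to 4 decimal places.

0.8512 dits

H(P,Q) = −Σ p·log₁₀ q.
  −0.188·log₁₀(0.732) = 0.02547
  −0.546·log₁₀(0.255) = 0.32403
  −0.266·log₁₀(0.013) = 0.50169
H(P,Q) = 0.8512 dits.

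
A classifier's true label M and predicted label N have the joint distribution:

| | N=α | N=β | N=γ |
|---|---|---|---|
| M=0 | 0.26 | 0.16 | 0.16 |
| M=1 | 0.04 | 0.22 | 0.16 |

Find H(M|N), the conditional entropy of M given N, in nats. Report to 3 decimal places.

Chain rule: H(M|N) = H(M,N) − H(N).
Marginals: p(M) = (0.5800, 0.4200), p(N) = (0.3000, 0.3800, 0.3200).
H(M,N) = 1.6917 nats; H(N) = 1.0935 nats.
H(M|N) = 1.6917 − 1.0935 = 0.598 nats.

0.598 nats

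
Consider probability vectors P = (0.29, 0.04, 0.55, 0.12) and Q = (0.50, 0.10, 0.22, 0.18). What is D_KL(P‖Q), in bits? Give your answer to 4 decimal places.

D(P‖Q) = Σ p·log₂(p/q).
  0.29·log₂(0.29/0.50) = -0.22790
  0.04·log₂(0.04/0.10) = -0.05288
  0.55·log₂(0.55/0.22) = 0.72706
  0.12·log₂(0.12/0.18) = -0.07020
D(P‖Q) = 0.3761 bits.

0.3761 bits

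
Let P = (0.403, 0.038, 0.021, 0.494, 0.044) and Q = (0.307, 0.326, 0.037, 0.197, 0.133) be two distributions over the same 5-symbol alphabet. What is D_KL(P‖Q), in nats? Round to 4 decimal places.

D(P‖Q) = Σ p·ln(p/q).
  0.403·ln(0.403/0.307) = 0.10965
  0.038·ln(0.038/0.326) = -0.08167
  0.021·ln(0.021/0.037) = -0.01189
  0.494·ln(0.494/0.197) = 0.45415
  0.044·ln(0.044/0.133) = -0.04867
D(P‖Q) = 0.4216 nats.

0.4216 nats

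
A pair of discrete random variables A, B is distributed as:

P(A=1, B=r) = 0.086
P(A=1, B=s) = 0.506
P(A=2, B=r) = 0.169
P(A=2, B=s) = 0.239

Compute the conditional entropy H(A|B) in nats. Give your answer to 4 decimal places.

Marginals: p(A) = (0.5920, 0.4080), p(B) = (0.2550, 0.7450).
H(A|B) = Σ p(B) · H(A|B=·).
  B=r: p=0.2550, H(A|B=r) = 0.6392
  B=s: p=0.7450, H(A|B=s) = 0.6275
Weighted sum = 0.6305 nats.

0.6305 nats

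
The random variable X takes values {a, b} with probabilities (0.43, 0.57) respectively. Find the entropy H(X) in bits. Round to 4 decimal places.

0.9858 bits

H(X) = −Σ p·log₂ p.
  −(0.43)·log₂(0.43) = 0.52356
  −(0.57)·log₂(0.57) = 0.46225
Sum: 0.52356 + 0.46225 = 0.9858 bits.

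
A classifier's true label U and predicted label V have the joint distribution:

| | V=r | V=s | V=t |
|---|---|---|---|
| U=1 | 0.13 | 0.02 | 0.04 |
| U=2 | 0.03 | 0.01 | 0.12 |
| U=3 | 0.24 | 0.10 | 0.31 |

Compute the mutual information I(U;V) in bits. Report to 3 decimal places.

Marginals: p(U) = (0.1900, 0.1600, 0.6500), p(V) = (0.4000, 0.1300, 0.4700).
I(U;V) = Σ p(x,y)·log₂[p(x,y)/(p(x)p(y))].
  (1,r): 0.13·log₂(1.7105) = 0.1007
  (1,s): 0.02·log₂(0.8097) = -0.0061
  (1,t): 0.04·log₂(0.4479) = -0.0463
  (2,r): 0.03·log₂(0.4688) = -0.0328
  (2,s): 0.01·log₂(0.4808) = -0.0106
  (2,t): 0.12·log₂(1.5957) = 0.0809
  (3,r): 0.24·log₂(0.9231) = -0.0277
  (3,s): 0.10·log₂(1.1834) = 0.0243
  (3,t): 0.31·log₂(1.0147) = 0.0065
Sum = 0.089 bits.

0.089 bits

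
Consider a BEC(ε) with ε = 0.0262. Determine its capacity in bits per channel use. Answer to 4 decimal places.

0.9738 bits

Binary erasure channel: capacity C = 1 − ε.
C = 1 − 0.0262 = 0.9738 bits per channel use.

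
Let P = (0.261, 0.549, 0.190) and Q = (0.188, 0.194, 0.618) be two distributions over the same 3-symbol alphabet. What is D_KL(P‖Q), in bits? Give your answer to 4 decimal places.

0.6241 bits

D(P‖Q) = Σ p·log₂(p/q).
  0.261·log₂(0.261/0.188) = 0.12354
  0.549·log₂(0.549/0.194) = 0.82391
  0.190·log₂(0.190/0.618) = -0.32331
D(P‖Q) = 0.6241 bits.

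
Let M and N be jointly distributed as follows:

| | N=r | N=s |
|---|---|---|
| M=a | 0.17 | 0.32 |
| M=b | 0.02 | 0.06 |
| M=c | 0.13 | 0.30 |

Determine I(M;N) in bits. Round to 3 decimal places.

Marginals: p(M) = (0.4900, 0.0800, 0.4300), p(N) = (0.3200, 0.6800).
I(M;N) = Σ p(x,y)·log₂[p(x,y)/(p(x)p(y))].
  (a,r): 0.17·log₂(1.0842) = 0.0198
  (a,s): 0.32·log₂(0.9604) = -0.0187
  (b,r): 0.02·log₂(0.7812) = -0.0071
  (b,s): 0.06·log₂(1.1029) = 0.0085
  (c,r): 0.13·log₂(0.9448) = -0.0107
  (c,s): 0.30·log₂(1.0260) = 0.0111
Sum = 0.003 bits.

0.003 bits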